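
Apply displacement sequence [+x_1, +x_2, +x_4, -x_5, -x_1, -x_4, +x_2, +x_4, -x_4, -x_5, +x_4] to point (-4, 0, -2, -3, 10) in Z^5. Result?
(-4, 2, -2, -2, 8)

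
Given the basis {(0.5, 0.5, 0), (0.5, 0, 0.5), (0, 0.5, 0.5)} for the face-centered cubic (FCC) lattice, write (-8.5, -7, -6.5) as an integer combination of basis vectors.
-9b₁ - 8b₂ - 5b₃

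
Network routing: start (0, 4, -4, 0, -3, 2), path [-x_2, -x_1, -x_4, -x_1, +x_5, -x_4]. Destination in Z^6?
(-2, 3, -4, -2, -2, 2)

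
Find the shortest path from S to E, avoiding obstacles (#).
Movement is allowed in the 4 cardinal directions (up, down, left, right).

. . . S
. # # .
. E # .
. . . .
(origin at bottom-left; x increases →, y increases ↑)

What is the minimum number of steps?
6
(one shortest path: (3, 3) → (2, 3) → (1, 3) → (0, 3) → (0, 2) → (0, 1) → (1, 1))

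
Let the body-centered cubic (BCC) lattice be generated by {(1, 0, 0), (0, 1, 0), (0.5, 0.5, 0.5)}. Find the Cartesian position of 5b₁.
(5, 0, 0)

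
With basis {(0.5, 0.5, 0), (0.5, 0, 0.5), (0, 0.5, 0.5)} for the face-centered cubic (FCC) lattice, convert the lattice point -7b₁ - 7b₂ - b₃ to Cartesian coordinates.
(-7, -4, -4)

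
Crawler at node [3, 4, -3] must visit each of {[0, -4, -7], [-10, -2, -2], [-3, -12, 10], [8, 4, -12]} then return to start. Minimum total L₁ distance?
112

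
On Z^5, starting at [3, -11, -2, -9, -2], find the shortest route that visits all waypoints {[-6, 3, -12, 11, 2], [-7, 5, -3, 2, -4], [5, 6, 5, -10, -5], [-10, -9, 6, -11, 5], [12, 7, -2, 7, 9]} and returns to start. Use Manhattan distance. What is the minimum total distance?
226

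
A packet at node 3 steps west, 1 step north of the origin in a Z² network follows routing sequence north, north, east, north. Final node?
(-2, 4)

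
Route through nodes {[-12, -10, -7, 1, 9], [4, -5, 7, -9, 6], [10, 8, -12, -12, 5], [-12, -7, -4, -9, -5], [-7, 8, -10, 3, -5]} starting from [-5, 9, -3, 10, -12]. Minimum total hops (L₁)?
178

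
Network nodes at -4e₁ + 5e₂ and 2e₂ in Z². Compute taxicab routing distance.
7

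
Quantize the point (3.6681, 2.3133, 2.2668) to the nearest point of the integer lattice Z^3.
(4, 2, 2)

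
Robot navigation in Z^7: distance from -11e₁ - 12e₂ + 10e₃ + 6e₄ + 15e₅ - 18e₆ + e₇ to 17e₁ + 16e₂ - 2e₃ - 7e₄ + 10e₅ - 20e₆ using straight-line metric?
43.715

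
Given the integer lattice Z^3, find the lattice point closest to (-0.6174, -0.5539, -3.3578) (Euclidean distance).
(-1, -1, -3)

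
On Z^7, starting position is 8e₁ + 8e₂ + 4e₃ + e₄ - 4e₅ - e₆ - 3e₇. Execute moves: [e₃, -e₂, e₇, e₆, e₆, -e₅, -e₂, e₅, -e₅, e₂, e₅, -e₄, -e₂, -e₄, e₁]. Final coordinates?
(9, 6, 5, -1, -4, 1, -2)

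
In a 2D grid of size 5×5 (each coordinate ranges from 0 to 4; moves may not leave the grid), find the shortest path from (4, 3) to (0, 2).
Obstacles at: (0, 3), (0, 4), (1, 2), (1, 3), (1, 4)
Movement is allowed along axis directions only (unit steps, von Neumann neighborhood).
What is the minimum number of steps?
7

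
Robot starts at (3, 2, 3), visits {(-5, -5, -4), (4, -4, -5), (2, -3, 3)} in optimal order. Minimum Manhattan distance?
28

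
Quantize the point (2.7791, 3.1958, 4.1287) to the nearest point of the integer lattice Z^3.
(3, 3, 4)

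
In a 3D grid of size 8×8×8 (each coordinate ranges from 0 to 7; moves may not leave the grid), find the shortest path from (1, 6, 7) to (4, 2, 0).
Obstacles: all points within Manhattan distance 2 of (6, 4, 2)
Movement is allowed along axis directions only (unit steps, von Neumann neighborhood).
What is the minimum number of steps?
14
(one shortest path: (1, 6, 7) → (2, 6, 7) → (3, 6, 7) → (4, 6, 7) → (4, 5, 7) → (4, 4, 7) → (4, 3, 7) → (4, 2, 7) → (4, 2, 6) → (4, 2, 5) → (4, 2, 4) → (4, 2, 3) → (4, 2, 2) → (4, 2, 1) → (4, 2, 0))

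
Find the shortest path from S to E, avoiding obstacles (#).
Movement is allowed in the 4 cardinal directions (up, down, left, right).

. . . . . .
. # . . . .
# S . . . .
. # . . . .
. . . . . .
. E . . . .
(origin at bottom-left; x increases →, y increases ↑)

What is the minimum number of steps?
5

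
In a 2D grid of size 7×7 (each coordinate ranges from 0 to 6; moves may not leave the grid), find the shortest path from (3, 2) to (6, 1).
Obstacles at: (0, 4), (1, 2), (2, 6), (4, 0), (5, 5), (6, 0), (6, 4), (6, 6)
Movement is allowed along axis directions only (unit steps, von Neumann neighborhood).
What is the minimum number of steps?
4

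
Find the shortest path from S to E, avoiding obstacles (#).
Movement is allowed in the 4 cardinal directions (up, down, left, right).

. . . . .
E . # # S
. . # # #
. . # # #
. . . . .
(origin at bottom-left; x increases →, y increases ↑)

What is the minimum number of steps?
6
(one shortest path: (4, 3) → (4, 4) → (3, 4) → (2, 4) → (1, 4) → (0, 4) → (0, 3))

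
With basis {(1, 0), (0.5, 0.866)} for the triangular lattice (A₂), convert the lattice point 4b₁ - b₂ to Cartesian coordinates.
(3.5, -0.866)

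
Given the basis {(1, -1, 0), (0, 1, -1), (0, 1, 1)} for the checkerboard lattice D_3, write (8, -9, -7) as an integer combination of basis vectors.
8b₁ + 3b₂ - 4b₃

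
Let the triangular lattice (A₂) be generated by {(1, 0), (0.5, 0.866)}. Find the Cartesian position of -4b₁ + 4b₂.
(-2, 3.464)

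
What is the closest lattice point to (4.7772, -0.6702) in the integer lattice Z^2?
(5, -1)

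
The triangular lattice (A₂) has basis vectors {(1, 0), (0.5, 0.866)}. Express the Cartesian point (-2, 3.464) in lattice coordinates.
-4b₁ + 4b₂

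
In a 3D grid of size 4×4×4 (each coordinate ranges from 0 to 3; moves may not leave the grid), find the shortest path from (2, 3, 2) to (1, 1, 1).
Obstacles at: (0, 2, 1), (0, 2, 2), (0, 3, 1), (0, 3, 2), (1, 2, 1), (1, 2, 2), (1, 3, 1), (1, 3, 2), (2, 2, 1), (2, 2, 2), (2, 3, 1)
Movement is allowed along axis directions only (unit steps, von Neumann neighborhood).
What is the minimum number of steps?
6
(one shortest path: (2, 3, 2) → (3, 3, 2) → (3, 2, 2) → (3, 1, 2) → (2, 1, 2) → (1, 1, 2) → (1, 1, 1))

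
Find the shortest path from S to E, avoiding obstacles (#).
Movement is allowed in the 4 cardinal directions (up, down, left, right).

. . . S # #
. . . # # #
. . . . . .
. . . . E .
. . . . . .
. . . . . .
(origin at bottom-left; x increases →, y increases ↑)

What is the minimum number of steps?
6
(one shortest path: (3, 5) → (2, 5) → (2, 4) → (2, 3) → (3, 3) → (4, 3) → (4, 2))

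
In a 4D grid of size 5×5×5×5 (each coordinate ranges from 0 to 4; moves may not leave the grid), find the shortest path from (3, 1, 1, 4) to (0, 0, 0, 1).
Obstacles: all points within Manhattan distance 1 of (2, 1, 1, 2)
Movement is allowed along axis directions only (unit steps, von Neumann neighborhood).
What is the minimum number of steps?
8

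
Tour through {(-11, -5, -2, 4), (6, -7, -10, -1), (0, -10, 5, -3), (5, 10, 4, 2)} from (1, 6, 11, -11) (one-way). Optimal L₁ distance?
117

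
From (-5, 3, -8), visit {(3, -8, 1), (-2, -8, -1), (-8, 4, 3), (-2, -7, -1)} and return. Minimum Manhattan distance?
68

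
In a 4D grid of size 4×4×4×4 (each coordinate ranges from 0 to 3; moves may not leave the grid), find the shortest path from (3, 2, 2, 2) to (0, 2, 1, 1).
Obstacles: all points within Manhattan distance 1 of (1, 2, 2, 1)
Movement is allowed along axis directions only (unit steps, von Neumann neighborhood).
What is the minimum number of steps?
5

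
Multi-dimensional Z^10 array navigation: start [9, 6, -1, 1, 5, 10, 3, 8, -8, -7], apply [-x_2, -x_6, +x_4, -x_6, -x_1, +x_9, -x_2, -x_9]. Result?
(8, 4, -1, 2, 5, 8, 3, 8, -8, -7)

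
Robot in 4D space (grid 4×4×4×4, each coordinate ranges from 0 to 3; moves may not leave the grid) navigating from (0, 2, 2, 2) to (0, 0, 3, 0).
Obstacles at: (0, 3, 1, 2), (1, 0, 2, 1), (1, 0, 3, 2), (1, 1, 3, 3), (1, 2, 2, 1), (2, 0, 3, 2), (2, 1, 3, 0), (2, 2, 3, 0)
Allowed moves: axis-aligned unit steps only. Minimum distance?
5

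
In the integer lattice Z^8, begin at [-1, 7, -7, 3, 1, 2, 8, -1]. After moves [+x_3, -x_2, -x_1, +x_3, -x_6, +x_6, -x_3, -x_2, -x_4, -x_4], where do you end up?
(-2, 5, -6, 1, 1, 2, 8, -1)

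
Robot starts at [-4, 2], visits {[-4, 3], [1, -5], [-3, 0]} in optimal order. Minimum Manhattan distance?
14
(one optimal route: (-4, 2) → (-4, 3) → (-3, 0) → (1, -5))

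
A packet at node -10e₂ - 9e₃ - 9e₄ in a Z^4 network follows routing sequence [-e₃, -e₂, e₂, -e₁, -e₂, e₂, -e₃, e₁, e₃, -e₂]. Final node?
(0, -11, -10, -9)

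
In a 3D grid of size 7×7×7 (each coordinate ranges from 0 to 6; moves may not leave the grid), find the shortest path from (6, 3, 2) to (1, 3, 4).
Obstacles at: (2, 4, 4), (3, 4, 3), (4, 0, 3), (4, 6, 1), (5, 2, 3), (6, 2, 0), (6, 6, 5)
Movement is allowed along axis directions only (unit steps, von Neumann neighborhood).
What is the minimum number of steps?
7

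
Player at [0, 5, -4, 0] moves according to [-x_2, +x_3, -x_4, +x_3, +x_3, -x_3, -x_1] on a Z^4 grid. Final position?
(-1, 4, -2, -1)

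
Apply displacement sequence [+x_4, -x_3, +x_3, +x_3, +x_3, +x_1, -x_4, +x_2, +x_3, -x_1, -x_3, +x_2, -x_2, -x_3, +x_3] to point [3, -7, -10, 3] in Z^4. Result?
(3, -6, -8, 3)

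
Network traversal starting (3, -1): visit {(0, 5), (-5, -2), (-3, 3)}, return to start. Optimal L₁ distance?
30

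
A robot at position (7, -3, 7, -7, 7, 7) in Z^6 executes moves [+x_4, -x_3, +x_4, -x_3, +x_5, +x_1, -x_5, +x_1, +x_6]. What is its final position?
(9, -3, 5, -5, 7, 8)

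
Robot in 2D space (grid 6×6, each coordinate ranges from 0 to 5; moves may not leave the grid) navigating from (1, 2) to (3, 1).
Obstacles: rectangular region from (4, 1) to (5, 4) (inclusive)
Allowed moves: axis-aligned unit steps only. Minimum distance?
3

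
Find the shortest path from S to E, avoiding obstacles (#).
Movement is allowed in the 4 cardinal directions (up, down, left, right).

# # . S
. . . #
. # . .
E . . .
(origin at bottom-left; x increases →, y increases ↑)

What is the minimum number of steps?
6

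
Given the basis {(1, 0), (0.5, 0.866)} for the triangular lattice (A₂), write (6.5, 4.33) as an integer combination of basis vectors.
4b₁ + 5b₂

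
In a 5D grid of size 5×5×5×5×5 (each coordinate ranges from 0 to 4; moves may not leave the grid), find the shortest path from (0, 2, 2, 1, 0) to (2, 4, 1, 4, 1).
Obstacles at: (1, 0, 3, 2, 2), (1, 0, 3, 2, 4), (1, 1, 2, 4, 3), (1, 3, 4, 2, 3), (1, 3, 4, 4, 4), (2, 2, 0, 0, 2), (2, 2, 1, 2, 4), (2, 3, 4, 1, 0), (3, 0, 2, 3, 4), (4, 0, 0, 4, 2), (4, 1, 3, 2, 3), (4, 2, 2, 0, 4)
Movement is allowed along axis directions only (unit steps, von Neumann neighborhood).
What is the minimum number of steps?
9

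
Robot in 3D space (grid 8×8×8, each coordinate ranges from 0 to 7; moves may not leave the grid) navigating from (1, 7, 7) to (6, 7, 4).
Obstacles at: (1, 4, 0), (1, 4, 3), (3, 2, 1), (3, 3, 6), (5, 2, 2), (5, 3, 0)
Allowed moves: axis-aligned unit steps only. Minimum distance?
8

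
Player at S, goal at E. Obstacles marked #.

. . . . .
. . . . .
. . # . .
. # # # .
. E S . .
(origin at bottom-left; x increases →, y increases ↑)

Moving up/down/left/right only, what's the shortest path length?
1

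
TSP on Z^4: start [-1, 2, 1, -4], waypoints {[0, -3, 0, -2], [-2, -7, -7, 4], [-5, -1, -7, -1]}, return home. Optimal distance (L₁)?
60
(one optimal route: (-1, 2, 1, -4) → (0, -3, 0, -2) → (-2, -7, -7, 4) → (-5, -1, -7, -1) → (-1, 2, 1, -4))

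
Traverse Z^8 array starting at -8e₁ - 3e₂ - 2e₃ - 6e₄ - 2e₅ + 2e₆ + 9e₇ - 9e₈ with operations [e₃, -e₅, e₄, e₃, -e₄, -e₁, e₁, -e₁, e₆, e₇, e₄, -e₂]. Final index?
(-9, -4, 0, -5, -3, 3, 10, -9)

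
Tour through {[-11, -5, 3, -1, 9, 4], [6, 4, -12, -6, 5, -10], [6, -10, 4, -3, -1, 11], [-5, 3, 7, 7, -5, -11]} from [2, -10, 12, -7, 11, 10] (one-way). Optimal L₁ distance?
181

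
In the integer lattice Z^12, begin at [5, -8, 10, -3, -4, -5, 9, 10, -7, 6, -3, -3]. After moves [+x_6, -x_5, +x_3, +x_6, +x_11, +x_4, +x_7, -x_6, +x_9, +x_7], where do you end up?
(5, -8, 11, -2, -5, -4, 11, 10, -6, 6, -2, -3)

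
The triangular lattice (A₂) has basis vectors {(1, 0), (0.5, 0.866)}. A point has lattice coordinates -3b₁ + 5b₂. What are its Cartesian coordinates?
(-0.5, 4.33)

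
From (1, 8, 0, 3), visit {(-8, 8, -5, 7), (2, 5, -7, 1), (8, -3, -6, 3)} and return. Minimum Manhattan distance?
80
(one optimal route: (1, 8, 0, 3) → (-8, 8, -5, 7) → (2, 5, -7, 1) → (8, -3, -6, 3) → (1, 8, 0, 3))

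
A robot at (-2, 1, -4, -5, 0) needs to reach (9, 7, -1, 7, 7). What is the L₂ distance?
18.9473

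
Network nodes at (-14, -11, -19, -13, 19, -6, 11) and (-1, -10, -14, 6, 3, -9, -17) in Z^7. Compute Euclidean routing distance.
40.0625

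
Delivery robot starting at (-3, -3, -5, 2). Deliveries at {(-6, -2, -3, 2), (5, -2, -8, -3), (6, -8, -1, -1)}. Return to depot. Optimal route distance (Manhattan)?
62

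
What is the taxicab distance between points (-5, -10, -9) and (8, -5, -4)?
23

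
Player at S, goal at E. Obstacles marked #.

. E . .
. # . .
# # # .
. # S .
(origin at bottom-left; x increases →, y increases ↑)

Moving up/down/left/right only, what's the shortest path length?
6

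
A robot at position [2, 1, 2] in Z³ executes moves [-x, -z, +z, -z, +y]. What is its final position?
(1, 2, 1)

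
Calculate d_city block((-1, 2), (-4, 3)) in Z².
4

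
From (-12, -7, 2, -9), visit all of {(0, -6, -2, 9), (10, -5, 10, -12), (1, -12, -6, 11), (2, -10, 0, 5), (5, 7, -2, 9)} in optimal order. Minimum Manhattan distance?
121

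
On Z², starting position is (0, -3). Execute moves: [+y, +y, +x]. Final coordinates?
(1, -1)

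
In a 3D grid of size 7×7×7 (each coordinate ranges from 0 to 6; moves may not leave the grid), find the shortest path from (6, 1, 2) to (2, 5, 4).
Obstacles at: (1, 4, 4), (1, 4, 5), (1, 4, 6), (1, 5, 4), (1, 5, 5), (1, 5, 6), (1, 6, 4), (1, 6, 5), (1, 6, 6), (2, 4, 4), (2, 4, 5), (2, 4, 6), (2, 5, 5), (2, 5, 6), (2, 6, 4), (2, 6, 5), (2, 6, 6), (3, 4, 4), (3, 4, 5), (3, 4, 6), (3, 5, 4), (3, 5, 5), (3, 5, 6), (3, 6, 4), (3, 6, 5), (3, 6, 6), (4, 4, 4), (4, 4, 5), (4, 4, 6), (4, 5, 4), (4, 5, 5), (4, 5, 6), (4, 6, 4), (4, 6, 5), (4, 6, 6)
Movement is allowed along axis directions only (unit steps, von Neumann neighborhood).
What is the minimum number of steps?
10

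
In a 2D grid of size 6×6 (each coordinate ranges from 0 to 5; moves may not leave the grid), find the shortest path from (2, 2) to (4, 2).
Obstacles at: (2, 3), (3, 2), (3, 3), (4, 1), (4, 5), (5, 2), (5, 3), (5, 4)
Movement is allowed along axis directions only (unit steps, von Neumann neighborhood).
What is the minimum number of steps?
8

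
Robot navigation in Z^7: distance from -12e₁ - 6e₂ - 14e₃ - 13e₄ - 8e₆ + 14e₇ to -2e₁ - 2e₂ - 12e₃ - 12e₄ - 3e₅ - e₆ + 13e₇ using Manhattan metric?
28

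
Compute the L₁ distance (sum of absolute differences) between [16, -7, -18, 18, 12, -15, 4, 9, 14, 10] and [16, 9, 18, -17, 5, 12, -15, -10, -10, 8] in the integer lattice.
185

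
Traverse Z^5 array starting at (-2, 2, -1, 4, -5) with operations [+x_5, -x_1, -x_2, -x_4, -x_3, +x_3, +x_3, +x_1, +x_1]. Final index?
(-1, 1, 0, 3, -4)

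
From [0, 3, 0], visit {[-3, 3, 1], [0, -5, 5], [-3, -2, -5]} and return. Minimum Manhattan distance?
44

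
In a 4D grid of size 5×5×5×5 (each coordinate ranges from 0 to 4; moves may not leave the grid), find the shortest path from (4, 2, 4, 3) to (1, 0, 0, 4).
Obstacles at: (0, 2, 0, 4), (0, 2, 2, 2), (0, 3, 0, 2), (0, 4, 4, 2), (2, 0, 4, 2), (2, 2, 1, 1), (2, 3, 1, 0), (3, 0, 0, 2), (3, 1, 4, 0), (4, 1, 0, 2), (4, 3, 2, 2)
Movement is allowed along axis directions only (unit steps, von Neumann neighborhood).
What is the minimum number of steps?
10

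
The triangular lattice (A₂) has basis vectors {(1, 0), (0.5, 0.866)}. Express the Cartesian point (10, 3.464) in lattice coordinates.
8b₁ + 4b₂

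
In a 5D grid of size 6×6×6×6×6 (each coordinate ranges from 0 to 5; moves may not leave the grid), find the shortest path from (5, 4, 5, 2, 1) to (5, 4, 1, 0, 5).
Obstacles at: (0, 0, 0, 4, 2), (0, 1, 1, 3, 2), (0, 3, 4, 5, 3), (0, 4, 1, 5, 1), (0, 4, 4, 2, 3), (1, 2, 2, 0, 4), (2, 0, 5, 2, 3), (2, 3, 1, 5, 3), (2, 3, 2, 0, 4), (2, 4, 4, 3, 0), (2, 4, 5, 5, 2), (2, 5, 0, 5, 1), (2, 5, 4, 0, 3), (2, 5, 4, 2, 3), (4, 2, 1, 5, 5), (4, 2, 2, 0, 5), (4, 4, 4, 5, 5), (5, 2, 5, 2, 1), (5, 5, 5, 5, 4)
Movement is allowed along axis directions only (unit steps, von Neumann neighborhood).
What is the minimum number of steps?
10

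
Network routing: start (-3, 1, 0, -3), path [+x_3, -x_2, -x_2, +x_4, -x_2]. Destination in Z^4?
(-3, -2, 1, -2)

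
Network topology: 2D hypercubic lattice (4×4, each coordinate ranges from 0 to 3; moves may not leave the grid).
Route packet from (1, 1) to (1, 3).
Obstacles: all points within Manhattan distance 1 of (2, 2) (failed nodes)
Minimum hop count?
4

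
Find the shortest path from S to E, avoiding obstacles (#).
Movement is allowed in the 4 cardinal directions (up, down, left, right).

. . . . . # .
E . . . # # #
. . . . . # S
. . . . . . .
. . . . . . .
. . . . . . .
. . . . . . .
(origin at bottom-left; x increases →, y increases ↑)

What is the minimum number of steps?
9
(one shortest path: (6, 4) → (6, 3) → (5, 3) → (4, 3) → (3, 3) → (2, 3) → (1, 3) → (0, 3) → (0, 4) → (0, 5))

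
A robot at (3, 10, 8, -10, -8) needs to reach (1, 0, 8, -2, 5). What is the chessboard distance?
13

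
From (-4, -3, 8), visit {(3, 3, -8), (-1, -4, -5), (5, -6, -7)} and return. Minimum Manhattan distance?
68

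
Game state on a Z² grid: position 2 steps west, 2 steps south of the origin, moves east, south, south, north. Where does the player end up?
(-1, -3)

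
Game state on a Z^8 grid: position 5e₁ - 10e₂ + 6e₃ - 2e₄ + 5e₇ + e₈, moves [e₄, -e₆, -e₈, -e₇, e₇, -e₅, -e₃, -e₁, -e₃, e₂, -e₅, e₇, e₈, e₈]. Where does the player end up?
(4, -9, 4, -1, -2, -1, 6, 2)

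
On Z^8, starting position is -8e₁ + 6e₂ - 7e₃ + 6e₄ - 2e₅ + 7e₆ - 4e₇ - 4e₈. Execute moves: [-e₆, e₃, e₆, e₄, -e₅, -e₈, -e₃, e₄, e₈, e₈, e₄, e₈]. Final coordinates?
(-8, 6, -7, 9, -3, 7, -4, -2)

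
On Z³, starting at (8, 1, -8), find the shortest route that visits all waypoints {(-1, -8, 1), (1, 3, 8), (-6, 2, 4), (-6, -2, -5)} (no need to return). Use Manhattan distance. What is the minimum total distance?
65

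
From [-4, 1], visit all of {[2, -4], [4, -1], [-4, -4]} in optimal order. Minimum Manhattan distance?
16
(one optimal route: (-4, 1) → (-4, -4) → (2, -4) → (4, -1))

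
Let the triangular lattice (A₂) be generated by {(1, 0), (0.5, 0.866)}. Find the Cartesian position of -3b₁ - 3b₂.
(-4.5, -2.598)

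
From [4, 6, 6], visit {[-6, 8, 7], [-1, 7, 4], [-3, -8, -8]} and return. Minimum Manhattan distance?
84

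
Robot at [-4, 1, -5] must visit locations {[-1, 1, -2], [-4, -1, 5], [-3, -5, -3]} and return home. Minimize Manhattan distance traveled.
40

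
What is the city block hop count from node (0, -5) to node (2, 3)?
10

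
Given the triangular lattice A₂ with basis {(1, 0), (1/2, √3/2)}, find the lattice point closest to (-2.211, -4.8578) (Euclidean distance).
(-2, -5.196)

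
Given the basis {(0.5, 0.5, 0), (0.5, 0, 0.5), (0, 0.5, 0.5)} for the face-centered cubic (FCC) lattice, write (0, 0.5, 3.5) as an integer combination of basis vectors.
-3b₁ + 3b₂ + 4b₃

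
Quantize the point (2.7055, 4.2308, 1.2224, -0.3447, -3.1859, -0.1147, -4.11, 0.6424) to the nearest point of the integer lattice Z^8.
(3, 4, 1, 0, -3, 0, -4, 1)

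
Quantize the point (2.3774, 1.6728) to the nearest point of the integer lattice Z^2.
(2, 2)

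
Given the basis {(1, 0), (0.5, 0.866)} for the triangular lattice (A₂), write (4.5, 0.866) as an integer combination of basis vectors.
4b₁ + b₂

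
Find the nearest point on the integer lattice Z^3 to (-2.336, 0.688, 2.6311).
(-2, 1, 3)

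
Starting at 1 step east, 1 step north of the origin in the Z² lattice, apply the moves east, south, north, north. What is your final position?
(2, 2)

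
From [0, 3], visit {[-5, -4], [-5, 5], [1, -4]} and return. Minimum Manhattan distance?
30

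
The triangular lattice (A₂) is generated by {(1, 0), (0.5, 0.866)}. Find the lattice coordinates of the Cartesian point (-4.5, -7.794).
-9b₂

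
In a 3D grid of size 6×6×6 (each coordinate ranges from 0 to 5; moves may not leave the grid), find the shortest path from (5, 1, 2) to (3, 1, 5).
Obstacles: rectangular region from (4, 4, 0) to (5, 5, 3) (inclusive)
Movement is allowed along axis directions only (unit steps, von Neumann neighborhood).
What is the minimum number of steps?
5
(one shortest path: (5, 1, 2) → (4, 1, 2) → (3, 1, 2) → (3, 1, 3) → (3, 1, 4) → (3, 1, 5))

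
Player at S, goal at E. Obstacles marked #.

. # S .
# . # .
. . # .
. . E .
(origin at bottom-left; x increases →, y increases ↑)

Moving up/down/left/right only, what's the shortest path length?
5
(one shortest path: (2, 3) → (3, 3) → (3, 2) → (3, 1) → (3, 0) → (2, 0))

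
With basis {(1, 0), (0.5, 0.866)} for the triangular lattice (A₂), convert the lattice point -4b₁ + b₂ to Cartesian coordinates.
(-3.5, 0.866)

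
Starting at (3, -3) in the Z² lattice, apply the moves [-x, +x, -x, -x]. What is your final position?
(1, -3)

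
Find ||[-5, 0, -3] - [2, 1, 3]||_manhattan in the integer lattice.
14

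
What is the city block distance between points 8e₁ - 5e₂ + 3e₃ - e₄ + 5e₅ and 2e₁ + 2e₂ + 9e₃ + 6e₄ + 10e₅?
31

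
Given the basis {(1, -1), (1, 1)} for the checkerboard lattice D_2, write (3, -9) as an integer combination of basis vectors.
6b₁ - 3b₂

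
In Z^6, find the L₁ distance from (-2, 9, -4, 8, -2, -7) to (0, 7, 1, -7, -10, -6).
33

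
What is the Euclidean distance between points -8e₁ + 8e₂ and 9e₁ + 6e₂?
17.1172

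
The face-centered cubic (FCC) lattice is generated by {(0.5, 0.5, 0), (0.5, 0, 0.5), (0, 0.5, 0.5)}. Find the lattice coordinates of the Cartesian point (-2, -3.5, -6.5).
b₁ - 5b₂ - 8b₃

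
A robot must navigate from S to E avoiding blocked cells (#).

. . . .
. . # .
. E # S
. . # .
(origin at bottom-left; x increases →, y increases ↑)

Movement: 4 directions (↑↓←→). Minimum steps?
6
(one shortest path: (3, 1) → (3, 2) → (3, 3) → (2, 3) → (1, 3) → (1, 2) → (1, 1))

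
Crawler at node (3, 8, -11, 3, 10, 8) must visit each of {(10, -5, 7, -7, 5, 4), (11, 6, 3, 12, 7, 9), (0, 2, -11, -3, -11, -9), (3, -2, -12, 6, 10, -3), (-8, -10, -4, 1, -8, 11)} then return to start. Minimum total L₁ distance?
264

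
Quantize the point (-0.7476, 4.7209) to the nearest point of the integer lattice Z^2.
(-1, 5)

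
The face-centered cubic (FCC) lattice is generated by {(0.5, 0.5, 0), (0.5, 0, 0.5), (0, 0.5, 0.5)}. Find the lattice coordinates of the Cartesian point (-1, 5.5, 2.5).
2b₁ - 4b₂ + 9b₃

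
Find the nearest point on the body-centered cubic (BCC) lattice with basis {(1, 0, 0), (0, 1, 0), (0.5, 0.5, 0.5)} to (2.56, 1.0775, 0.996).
(3, 1, 1)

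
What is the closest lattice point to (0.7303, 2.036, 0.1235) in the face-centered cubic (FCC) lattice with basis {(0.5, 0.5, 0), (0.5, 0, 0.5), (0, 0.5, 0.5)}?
(1, 2, 0)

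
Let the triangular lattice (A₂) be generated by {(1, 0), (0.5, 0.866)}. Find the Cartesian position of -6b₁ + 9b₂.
(-1.5, 7.794)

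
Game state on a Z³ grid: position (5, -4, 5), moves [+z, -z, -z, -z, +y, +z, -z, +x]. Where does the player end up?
(6, -3, 3)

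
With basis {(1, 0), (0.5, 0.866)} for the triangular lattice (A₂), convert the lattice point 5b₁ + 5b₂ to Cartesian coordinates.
(7.5, 4.33)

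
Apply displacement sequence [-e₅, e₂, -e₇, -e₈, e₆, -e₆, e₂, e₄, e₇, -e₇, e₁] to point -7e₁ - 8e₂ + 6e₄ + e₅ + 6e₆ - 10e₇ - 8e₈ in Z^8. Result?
(-6, -6, 0, 7, 0, 6, -11, -9)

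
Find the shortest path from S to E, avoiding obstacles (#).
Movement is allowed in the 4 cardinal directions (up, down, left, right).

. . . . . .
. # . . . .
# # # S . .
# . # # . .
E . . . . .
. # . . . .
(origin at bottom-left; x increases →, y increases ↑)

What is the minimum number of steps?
7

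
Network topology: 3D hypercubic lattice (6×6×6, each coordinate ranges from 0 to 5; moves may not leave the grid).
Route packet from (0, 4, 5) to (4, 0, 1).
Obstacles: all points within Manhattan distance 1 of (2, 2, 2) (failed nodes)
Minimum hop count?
12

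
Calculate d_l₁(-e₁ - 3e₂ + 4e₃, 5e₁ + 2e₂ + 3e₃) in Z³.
12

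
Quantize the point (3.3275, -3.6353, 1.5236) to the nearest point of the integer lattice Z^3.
(3, -4, 2)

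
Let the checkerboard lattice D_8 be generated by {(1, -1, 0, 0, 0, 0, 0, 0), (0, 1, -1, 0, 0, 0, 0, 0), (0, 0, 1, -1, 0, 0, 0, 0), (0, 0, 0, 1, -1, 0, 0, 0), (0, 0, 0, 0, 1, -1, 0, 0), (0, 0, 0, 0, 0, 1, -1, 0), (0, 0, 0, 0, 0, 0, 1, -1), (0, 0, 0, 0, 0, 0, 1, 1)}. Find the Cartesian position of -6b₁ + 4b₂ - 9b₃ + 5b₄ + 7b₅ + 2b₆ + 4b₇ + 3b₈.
(-6, 10, -13, 14, 2, -5, 5, -1)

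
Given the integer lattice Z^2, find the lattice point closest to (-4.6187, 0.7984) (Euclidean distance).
(-5, 1)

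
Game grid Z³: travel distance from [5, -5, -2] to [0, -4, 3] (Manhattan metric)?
11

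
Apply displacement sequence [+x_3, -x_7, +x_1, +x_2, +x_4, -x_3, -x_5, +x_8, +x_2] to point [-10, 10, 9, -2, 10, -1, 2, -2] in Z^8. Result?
(-9, 12, 9, -1, 9, -1, 1, -1)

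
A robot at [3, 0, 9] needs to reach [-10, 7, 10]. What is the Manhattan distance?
21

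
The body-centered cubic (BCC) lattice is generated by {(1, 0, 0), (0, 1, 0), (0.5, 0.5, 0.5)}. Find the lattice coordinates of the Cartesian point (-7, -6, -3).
-4b₁ - 3b₂ - 6b₃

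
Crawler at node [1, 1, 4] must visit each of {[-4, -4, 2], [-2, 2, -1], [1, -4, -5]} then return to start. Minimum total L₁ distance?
46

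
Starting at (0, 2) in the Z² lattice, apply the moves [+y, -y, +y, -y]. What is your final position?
(0, 2)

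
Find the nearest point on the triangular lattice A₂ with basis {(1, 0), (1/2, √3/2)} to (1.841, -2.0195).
(2, -1.732)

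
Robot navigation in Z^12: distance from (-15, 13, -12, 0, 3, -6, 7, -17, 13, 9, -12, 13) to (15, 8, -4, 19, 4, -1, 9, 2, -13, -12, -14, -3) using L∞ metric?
30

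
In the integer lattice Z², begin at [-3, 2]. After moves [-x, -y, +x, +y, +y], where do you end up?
(-3, 3)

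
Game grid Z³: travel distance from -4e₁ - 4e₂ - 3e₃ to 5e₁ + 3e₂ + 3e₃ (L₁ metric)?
22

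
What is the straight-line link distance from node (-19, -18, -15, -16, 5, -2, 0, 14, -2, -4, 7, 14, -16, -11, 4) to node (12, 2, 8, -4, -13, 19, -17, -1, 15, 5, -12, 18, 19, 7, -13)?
76.7984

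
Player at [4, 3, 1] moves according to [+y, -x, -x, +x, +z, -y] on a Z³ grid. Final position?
(3, 3, 2)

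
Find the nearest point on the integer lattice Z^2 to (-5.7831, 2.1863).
(-6, 2)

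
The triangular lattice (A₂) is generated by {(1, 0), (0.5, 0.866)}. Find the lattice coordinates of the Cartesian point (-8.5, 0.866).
-9b₁ + b₂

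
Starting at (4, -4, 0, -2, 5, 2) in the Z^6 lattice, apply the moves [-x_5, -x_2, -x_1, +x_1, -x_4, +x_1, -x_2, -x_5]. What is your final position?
(5, -6, 0, -3, 3, 2)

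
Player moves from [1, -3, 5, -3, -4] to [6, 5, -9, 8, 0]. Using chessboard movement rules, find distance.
14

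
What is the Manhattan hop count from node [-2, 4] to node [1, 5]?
4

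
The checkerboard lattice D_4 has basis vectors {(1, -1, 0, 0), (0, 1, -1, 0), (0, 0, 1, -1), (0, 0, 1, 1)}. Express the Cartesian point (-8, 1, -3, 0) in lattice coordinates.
-8b₁ - 7b₂ - 5b₃ - 5b₄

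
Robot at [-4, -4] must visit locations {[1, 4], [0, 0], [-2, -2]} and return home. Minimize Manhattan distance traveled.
26
(one optimal route: (-4, -4) → (1, 4) → (0, 0) → (-2, -2) → (-4, -4))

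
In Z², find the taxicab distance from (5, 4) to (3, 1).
5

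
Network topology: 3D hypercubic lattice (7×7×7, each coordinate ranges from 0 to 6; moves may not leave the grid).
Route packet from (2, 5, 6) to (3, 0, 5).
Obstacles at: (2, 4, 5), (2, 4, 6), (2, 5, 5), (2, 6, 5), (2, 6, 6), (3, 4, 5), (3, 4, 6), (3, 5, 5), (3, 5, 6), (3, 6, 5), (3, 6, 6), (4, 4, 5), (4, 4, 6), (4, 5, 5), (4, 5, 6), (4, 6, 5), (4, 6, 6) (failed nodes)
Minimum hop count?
9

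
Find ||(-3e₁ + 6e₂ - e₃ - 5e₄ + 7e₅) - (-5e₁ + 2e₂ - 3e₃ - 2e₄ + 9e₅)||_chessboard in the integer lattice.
4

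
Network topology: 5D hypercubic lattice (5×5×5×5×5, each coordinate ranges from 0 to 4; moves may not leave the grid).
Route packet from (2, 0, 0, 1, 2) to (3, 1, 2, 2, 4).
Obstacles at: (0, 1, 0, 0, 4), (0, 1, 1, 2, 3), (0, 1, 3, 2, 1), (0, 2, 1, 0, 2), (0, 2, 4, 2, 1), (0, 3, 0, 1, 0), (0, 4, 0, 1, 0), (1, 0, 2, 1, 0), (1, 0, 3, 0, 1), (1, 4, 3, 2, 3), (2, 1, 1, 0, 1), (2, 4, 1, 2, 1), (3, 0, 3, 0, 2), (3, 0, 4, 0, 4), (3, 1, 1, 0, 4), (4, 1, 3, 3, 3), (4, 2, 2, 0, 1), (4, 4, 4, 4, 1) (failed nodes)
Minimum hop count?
7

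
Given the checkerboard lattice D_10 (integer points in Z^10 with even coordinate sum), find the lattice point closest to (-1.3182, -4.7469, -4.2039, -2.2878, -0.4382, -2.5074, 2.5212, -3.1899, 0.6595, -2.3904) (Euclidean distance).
(-1, -5, -4, -2, 0, -3, 3, -3, 1, -2)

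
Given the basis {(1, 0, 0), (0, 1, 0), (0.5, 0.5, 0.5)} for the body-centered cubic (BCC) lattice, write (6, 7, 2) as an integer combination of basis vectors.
4b₁ + 5b₂ + 4b₃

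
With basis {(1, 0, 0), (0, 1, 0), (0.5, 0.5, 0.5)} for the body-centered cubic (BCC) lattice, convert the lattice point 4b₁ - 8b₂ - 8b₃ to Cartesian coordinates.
(0, -12, -4)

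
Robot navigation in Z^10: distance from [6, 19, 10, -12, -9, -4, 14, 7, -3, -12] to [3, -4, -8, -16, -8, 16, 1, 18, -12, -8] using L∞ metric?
23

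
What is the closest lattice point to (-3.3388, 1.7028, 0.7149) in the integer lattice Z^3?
(-3, 2, 1)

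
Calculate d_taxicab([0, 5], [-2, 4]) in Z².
3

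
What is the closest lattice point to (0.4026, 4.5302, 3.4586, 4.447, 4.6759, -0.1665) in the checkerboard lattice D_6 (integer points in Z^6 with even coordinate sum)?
(0, 4, 3, 4, 5, 0)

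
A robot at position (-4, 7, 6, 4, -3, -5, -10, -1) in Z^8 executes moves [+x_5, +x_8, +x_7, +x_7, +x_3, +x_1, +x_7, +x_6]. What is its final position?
(-3, 7, 7, 4, -2, -4, -7, 0)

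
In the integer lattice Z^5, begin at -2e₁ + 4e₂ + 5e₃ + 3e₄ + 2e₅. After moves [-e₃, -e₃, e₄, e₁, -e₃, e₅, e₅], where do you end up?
(-1, 4, 2, 4, 4)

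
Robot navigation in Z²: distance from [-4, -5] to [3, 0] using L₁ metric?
12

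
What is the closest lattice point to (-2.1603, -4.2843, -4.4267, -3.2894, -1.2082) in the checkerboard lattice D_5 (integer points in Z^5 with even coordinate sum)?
(-2, -4, -4, -3, -1)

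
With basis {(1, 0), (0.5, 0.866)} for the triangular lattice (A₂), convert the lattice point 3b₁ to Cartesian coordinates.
(3, 0)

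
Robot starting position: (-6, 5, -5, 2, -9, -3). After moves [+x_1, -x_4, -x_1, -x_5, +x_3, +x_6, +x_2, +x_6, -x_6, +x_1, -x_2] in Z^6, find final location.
(-5, 5, -4, 1, -10, -2)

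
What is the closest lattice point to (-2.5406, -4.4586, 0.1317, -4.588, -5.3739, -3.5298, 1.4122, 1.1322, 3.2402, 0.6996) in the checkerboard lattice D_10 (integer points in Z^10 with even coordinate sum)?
(-3, -4, 0, -5, -5, -3, 1, 1, 3, 1)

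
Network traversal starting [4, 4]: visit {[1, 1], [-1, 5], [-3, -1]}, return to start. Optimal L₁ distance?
26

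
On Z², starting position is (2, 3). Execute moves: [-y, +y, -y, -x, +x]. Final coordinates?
(2, 2)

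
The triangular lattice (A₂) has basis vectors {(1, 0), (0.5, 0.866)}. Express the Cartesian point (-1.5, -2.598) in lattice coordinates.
-3b₂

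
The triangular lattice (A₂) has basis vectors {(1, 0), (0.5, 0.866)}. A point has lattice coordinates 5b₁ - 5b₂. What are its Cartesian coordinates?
(2.5, -4.33)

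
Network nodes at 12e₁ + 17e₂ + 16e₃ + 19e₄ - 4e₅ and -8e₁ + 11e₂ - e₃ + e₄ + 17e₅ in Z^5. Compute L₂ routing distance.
38.6005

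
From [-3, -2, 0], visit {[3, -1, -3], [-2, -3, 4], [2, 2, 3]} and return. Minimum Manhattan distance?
36
(one optimal route: (-3, -2, 0) → (3, -1, -3) → (2, 2, 3) → (-2, -3, 4) → (-3, -2, 0))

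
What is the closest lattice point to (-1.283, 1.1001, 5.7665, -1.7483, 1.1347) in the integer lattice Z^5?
(-1, 1, 6, -2, 1)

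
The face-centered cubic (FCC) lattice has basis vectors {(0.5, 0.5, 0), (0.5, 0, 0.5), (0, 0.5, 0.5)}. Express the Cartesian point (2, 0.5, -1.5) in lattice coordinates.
4b₁ - 3b₃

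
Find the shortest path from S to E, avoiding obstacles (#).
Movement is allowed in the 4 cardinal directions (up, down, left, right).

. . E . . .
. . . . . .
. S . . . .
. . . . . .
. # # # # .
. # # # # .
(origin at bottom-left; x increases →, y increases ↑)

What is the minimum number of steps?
3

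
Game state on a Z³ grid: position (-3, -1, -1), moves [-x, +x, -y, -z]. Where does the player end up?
(-3, -2, -2)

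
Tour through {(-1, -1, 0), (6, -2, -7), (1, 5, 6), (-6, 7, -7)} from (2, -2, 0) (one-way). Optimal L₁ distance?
61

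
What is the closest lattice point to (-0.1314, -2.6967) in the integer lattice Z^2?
(0, -3)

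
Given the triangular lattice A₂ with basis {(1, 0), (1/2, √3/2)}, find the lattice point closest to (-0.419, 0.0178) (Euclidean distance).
(0, 0)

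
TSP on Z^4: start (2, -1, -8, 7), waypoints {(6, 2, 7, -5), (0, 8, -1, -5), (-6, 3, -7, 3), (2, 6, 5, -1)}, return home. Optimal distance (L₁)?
104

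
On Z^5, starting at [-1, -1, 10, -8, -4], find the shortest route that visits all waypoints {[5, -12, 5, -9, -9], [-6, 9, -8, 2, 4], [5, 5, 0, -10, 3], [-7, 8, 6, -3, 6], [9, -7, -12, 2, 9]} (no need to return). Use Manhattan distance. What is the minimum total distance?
157
(one optimal route: (-1, -1, 10, -8, -4) → (5, -12, 5, -9, -9) → (5, 5, 0, -10, 3) → (-7, 8, 6, -3, 6) → (-6, 9, -8, 2, 4) → (9, -7, -12, 2, 9))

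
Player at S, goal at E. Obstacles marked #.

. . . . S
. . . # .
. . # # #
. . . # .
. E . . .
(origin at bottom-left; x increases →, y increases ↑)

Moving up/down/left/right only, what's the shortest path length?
7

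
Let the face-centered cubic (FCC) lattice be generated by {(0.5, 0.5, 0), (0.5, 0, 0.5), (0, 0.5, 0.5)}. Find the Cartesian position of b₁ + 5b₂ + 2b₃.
(3, 1.5, 3.5)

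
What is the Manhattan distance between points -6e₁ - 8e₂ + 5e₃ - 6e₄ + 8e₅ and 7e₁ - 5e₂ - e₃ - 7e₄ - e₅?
32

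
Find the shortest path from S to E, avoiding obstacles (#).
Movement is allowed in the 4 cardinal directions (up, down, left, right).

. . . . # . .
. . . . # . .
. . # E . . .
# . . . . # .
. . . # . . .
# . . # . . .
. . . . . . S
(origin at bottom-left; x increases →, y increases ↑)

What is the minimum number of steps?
7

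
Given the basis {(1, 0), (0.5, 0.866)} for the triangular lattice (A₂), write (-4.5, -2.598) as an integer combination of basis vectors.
-3b₁ - 3b₂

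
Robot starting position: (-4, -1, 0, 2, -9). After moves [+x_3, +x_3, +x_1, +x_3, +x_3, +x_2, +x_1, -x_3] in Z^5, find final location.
(-2, 0, 3, 2, -9)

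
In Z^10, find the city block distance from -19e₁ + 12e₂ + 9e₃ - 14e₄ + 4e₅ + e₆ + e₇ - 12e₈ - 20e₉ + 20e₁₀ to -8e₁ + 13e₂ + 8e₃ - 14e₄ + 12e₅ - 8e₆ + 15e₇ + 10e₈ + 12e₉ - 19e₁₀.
137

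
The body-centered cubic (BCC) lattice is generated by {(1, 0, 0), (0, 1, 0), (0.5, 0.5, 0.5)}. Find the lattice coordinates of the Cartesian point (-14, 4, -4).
-10b₁ + 8b₂ - 8b₃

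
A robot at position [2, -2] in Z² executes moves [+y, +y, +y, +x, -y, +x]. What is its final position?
(4, 0)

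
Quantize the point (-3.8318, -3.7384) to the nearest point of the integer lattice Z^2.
(-4, -4)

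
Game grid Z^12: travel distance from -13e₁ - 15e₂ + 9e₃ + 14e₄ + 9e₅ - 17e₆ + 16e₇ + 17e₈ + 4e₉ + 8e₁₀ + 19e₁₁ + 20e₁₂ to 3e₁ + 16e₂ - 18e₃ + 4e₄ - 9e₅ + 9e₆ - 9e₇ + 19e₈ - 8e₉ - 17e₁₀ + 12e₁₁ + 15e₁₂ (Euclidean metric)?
67.2161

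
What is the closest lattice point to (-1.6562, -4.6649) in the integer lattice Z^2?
(-2, -5)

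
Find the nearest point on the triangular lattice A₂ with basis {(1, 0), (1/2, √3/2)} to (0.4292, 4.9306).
(0, 5.196)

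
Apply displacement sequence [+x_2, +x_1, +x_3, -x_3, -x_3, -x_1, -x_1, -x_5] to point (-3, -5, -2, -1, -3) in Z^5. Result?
(-4, -4, -3, -1, -4)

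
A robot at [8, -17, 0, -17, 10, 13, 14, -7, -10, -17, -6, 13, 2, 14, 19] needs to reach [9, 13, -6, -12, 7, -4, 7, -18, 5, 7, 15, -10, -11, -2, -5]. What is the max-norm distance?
30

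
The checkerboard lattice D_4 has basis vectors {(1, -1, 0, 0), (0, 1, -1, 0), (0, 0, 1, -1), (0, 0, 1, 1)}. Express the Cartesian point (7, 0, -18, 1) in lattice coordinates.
7b₁ + 7b₂ - 6b₃ - 5b₄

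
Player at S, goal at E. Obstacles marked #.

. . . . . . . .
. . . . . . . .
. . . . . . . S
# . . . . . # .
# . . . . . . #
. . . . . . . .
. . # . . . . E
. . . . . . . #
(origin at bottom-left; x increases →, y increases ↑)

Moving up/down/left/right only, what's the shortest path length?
8
(one shortest path: (7, 5) → (6, 5) → (5, 5) → (5, 4) → (5, 3) → (6, 3) → (6, 2) → (7, 2) → (7, 1))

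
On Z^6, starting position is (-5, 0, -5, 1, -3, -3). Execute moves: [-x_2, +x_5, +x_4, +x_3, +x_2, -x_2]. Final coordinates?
(-5, -1, -4, 2, -2, -3)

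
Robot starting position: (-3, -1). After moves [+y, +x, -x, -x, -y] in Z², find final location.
(-4, -1)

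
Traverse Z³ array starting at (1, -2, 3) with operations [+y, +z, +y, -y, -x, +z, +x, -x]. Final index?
(0, -1, 5)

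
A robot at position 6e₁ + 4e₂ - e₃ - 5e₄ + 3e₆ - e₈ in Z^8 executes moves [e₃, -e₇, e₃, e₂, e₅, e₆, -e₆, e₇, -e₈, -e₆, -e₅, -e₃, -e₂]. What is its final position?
(6, 4, 0, -5, 0, 2, 0, -2)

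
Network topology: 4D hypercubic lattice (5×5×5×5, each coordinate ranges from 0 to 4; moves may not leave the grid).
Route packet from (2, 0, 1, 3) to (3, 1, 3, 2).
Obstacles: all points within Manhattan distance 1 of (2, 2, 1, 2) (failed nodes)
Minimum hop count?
5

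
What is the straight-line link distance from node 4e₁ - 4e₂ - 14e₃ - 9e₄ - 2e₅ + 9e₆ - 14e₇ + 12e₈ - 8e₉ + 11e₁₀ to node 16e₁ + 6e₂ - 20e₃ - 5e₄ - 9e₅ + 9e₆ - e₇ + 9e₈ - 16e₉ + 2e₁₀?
25.8457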